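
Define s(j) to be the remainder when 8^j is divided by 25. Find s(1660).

We have s(1) = 8, s(2) = 14, s(3) = 12, s(4) = 21, s(5) = 18, s(6) = 19, s(7) = 2, s(8) = 16, s(9) = 3, s(10) = 24, s(11) = 17, s(12) = 11, s(13) = 13, s(14) = 4, s(15) = 7, s(16) = 6, s(17) = 23, s(18) = 9, s(19) = 22, s(20) = 1, s(21) = 8.
Since s(21) = s(1) = 8, the sequence is periodic with period 20.
(1660 - 1) mod 20 = 19, so s(1660) = s(20) = 1.

1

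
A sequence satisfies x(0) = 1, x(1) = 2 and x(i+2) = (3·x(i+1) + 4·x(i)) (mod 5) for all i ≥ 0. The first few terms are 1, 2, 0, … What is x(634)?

4

Computing terms: x(0) = 1; x(1) = 2; x(2) = 0; x(3) = 3; x(4) = 4; x(5) = 4; x(6) = 3; x(7) = 0; x(8) = 2; x(9) = 1; x(10) = 1; x(11) = 2.
The sequence repeats with period 10.
So x(634) = x(0 + ((634-0) mod 10)) = x(4) = 4.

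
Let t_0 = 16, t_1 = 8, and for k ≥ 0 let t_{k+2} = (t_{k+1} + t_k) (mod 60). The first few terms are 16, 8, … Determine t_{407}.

Computing terms: t_0 = 16,  t_1 = 8,  t_2 = 24,  t_3 = 32,  t_4 = 56,  t_5 = 28,  t_6 = 24,  t_7 = 52,  t_8 = 16,  t_9 = 8.
Since (t_8, t_9) = (t_0, t_1) = (16, 8) (two consecutive terms determine the rest), the sequence is periodic with period 8.
(407 - 0) mod 8 = 7, so t_{407} = t_7 = 52.

52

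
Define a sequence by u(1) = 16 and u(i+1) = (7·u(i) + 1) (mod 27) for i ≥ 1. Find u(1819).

We have u(1) = 16; u(2) = 5; u(3) = 9; u(4) = 10; u(5) = 17; u(6) = 12; u(7) = 4; u(8) = 2; u(9) = 15; u(10) = 25; u(11) = 14; u(12) = 18; u(13) = 19; u(14) = 26; u(15) = 21; u(16) = 13; u(17) = 11; u(18) = 24; u(19) = 7; u(20) = 23; u(21) = 0; u(22) = 1; u(23) = 8; u(24) = 3; u(25) = 22; u(26) = 20; u(27) = 6; u(28) = 16.
The sequence repeats with period 27.
(1819 - 1) mod 27 = 9, so u(1819) = u(10) = 25.

25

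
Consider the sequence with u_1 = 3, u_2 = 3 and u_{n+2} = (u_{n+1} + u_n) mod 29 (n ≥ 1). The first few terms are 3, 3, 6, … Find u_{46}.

9

Computing terms: u_1 = 3,  u_2 = 3,  u_3 = 6,  u_4 = 9,  u_5 = 15,  u_6 = 24,  u_7 = 10,  u_8 = 5,  u_9 = 15,  u_{10} = 20,  u_{11} = 6,  u_{12} = 26,  u_{13} = 3,  u_{14} = 0,  u_{15} = 3,  u_{16} = 3.
Since (u_{15}, u_{16}) = (u_1, u_2) = (3, 3) (two consecutive terms determine the rest), the sequence is periodic with period 14.
So u_{46} = u_{1 + ((46-1) mod 14)} = u_4 = 9.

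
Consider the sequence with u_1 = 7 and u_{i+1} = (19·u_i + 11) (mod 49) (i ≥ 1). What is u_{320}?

We have u_1 = 7,  u_2 = 46,  u_3 = 3,  u_4 = 19,  u_5 = 29,  u_6 = 23,  u_7 = 7.
Since u_7 = u_1 = 7, the sequence is periodic with period 6.
(320 - 1) mod 6 = 1, so u_{320} = u_2 = 46.

46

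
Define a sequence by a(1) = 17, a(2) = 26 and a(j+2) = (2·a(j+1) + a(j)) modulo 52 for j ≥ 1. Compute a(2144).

0

Computing terms: a(1) = 17, a(2) = 26, a(3) = 17, a(4) = 8, a(5) = 33, a(6) = 22, a(7) = 25, a(8) = 20, a(9) = 13, a(10) = 46, a(11) = 1, a(12) = 48, a(13) = 45, a(14) = 34, a(15) = 9, a(16) = 0, a(17) = 9, a(18) = 18, a(19) = 45, a(20) = 4, a(21) = 1, a(22) = 6, a(23) = 13, a(24) = 32, a(25) = 25, a(26) = 30, a(27) = 33, a(28) = 44, a(29) = 17, a(30) = 26.
The sequence repeats with period 28.
(2144 - 1) mod 28 = 15, so a(2144) = a(16) = 0.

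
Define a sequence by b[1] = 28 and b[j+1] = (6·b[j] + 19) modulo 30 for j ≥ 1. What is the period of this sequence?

b[1] = 28,  b[2] = 7,  b[3] = 1,  b[4] = 25,  b[5] = 19,  b[6] = 13,  b[7] = 7.
Since b[7] = b[2] = 7, the sequence is eventually periodic: after a pre-period of length 1 it cycles with period 5.

5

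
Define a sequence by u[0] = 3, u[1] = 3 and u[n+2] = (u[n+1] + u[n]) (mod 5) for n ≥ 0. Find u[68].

2

u[0] = 3, u[1] = 3, u[2] = 1, u[3] = 4, u[4] = 0, u[5] = 4, u[6] = 4, u[7] = 3, u[8] = 2, u[9] = 0, u[10] = 2, u[11] = 2, u[12] = 4, u[13] = 1, u[14] = 0, u[15] = 1, u[16] = 1, u[17] = 2, u[18] = 3, u[19] = 0, u[20] = 3, u[21] = 3.
The sequence repeats with period 20.
So u[68] = u[0 + ((68-0) mod 20)] = u[8] = 2.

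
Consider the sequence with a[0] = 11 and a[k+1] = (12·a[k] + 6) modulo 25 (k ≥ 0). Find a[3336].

16

Listing terms: a[0] = 11,  a[1] = 13,  a[2] = 12,  a[3] = 0,  a[4] = 6,  a[5] = 3,  a[6] = 17,  a[7] = 10,  a[8] = 1,  a[9] = 18,  a[10] = 22,  a[11] = 20,  a[12] = 21,  a[13] = 8,  a[14] = 2,  a[15] = 5,  a[16] = 16,  a[17] = 23,  a[18] = 7,  a[19] = 15,  a[20] = 11.
Since a[20] = a[0] = 11, the sequence is periodic with period 20.
So a[3336] = a[0 + ((3336-0) mod 20)] = a[16] = 16.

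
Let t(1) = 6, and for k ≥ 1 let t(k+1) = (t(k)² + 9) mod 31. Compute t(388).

t(1) = 6; t(2) = 14; t(3) = 19; t(4) = 29; t(5) = 13; t(6) = 23; t(7) = 11; t(8) = 6.
The sequence repeats with period 7.
So t(388) = t(1 + ((388-1) mod 7)) = t(3) = 19.

19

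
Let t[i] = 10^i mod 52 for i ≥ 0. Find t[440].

t[0] = 1; t[1] = 10; t[2] = 48; t[3] = 12; t[4] = 16; t[5] = 4; t[6] = 40; t[7] = 36; t[8] = 48.
Since t[8] = t[2] = 48, the sequence is eventually periodic: after a pre-period of length 2 it cycles with period 6.
For i ≥ 2, t[i] depends only on (i - 2) mod 6. (440 - 2) mod 6 = 0, so t[440] = t[2] = 48.

48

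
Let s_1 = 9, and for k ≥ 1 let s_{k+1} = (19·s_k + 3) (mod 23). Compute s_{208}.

11

Computing terms: s_1 = 9,  s_2 = 13,  s_3 = 20,  s_4 = 15,  s_5 = 12,  s_6 = 1,  s_7 = 22,  s_8 = 7,  s_9 = 21,  s_{10} = 11,  s_{11} = 5,  s_{12} = 6,  s_{13} = 2,  s_{14} = 18,  s_{15} = 0,  s_{16} = 3,  s_{17} = 14,  s_{18} = 16,  s_{19} = 8,  s_{20} = 17,  s_{21} = 4,  s_{22} = 10,  s_{23} = 9.
The sequence repeats with period 22.
So s_{208} = s_{1 + ((208-1) mod 22)} = s_{10} = 11.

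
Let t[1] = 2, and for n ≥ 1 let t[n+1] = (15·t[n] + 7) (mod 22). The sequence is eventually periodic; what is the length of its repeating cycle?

10

Computing terms: t[1] = 2; t[2] = 15; t[3] = 12; t[4] = 11; t[5] = 18; t[6] = 13; t[7] = 4; t[8] = 1; t[9] = 0; t[10] = 7; t[11] = 2.
The sequence repeats with period 10.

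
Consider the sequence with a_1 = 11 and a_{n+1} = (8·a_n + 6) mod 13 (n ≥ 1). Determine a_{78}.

We have a_1 = 11,  a_2 = 3,  a_3 = 4,  a_4 = 12,  a_5 = 11.
The sequence repeats with period 4.
(78 - 1) mod 4 = 1, so a_{78} = a_2 = 3.

3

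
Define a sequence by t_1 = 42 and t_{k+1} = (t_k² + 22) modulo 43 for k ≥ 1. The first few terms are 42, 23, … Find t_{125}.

We have t_1 = 42; t_2 = 23; t_3 = 35; t_4 = 0; t_5 = 22; t_6 = 33; t_7 = 36; t_8 = 28; t_9 = 32; t_{10} = 14; t_{11} = 3; t_{12} = 31; t_{13} = 37; t_{14} = 15; t_{15} = 32.
Since t_{15} = t_9 = 32, the sequence is eventually periodic: after a pre-period of length 8 it cycles with period 6.
For k ≥ 9, t_k depends only on (k - 9) mod 6. (125 - 9) mod 6 = 2, so t_{125} = t_{11} = 3.

3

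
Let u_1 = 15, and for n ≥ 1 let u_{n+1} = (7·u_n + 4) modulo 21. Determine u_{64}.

u_1 = 15; u_2 = 4; u_3 = 11; u_4 = 18; u_5 = 4.
Since u_5 = u_2 = 4, the sequence is eventually periodic: after a pre-period of length 1 it cycles with period 3.
For n ≥ 2, u_n depends only on (n - 2) mod 3. (64 - 2) mod 3 = 2, so u_{64} = u_4 = 18.

18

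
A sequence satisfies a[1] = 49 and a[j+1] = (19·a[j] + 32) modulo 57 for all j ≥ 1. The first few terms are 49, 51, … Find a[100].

13

Listing terms: a[1] = 49,  a[2] = 51,  a[3] = 32,  a[4] = 13,  a[5] = 51.
Since a[5] = a[2] = 51, the sequence is eventually periodic: after a pre-period of length 1 it cycles with period 3.
For j ≥ 2, a[j] depends only on (j - 2) mod 3. (100 - 2) mod 3 = 2, so a[100] = a[4] = 13.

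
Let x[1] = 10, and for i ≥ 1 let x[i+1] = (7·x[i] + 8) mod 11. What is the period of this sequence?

x[1] = 10,  x[2] = 1,  x[3] = 4,  x[4] = 3,  x[5] = 7,  x[6] = 2,  x[7] = 0,  x[8] = 8,  x[9] = 9,  x[10] = 5,  x[11] = 10.
Since x[11] = x[1] = 10, the sequence is periodic with period 10.

10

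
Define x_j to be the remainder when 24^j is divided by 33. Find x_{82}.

We have x_0 = 1; x_1 = 24; x_2 = 15; x_3 = 30; x_4 = 27; x_5 = 21; x_6 = 9; x_7 = 18; x_8 = 3; x_9 = 6; x_{10} = 12; x_{11} = 24.
Since x_{11} = x_1 = 24, the sequence is eventually periodic: after a pre-period of length 1 it cycles with period 10.
For j ≥ 1, x_j depends only on (j - 1) mod 10. (82 - 1) mod 10 = 1, so x_{82} = x_2 = 15.

15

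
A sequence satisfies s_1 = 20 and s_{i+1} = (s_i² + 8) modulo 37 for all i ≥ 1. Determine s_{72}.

Computing terms: s_1 = 20; s_2 = 1; s_3 = 9; s_4 = 15; s_5 = 11; s_6 = 18; s_7 = 36; s_8 = 9.
Since s_8 = s_3 = 9, the sequence is eventually periodic: after a pre-period of length 2 it cycles with period 5.
For i ≥ 3, s_i depends only on (i - 3) mod 5. (72 - 3) mod 5 = 4, so s_{72} = s_7 = 36.

36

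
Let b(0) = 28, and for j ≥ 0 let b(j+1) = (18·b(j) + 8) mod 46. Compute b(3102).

28

b(0) = 28,  b(1) = 6,  b(2) = 24,  b(3) = 26,  b(4) = 16,  b(5) = 20,  b(6) = 0,  b(7) = 8,  b(8) = 14,  b(9) = 30,  b(10) = 42,  b(11) = 28.
Since b(11) = b(0) = 28, the sequence is periodic with period 11.
(3102 - 0) mod 11 = 0, so b(3102) = b(0) = 28.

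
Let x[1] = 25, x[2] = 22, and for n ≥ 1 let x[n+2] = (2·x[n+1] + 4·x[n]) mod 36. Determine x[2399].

12

We have x[1] = 25; x[2] = 22; x[3] = 0; x[4] = 16; x[5] = 32; x[6] = 20; x[7] = 24; x[8] = 20; x[9] = 28; x[10] = 28; x[11] = 24; x[12] = 16; x[13] = 20; x[14] = 32; x[15] = 0; x[16] = 20; x[17] = 4; x[18] = 16; x[19] = 12; x[20] = 16; x[21] = 8; x[22] = 8; x[23] = 12; x[24] = 20; x[25] = 16; x[26] = 4; x[27] = 0; x[28] = 16.
Since (x[27], x[28]) = (x[3], x[4]) = (0, 16) (two consecutive terms determine the rest), the sequence is eventually periodic: after a pre-period of length 2 it cycles with period 24.
For n ≥ 3, x[n] depends only on (n - 3) mod 24. (2399 - 3) mod 24 = 20, so x[2399] = x[23] = 12.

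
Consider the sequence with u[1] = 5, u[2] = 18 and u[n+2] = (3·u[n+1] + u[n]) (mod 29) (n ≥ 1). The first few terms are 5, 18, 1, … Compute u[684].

14

Listing terms: u[1] = 5, u[2] = 18, u[3] = 1, u[4] = 21, u[5] = 6, u[6] = 10, u[7] = 7, u[8] = 2, u[9] = 13, u[10] = 12, u[11] = 20, u[12] = 14, u[13] = 4, u[14] = 26, u[15] = 24, u[16] = 11, u[17] = 28, u[18] = 8, u[19] = 23, u[20] = 19, u[21] = 22, u[22] = 27, u[23] = 16, u[24] = 17, u[25] = 9, u[26] = 15, u[27] = 25, u[28] = 3, u[29] = 5, u[30] = 18.
Since (u[29], u[30]) = (u[1], u[2]) = (5, 18) (two consecutive terms determine the rest), the sequence is periodic with period 28.
(684 - 1) mod 28 = 11, so u[684] = u[12] = 14.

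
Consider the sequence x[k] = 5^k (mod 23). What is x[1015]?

10

Listing terms: x[0] = 1; x[1] = 5; x[2] = 2; x[3] = 10; x[4] = 4; x[5] = 20; x[6] = 8; x[7] = 17; x[8] = 16; x[9] = 11; x[10] = 9; x[11] = 22; x[12] = 18; x[13] = 21; x[14] = 13; x[15] = 19; x[16] = 3; x[17] = 15; x[18] = 6; x[19] = 7; x[20] = 12; x[21] = 14; x[22] = 1.
The sequence repeats with period 22.
So x[1015] = x[0 + ((1015-0) mod 22)] = x[3] = 10.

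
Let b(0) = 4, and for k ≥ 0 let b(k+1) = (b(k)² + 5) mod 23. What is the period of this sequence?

b(0) = 4, b(1) = 21, b(2) = 9, b(3) = 17, b(4) = 18, b(5) = 7, b(6) = 8, b(7) = 0, b(8) = 5, b(9) = 7.
Since b(9) = b(5) = 7, the sequence is eventually periodic: after a pre-period of length 5 it cycles with period 4.

4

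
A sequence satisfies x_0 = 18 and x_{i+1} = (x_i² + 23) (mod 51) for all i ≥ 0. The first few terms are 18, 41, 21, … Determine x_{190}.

15

x_0 = 18; x_1 = 41; x_2 = 21; x_3 = 5; x_4 = 48; x_5 = 32; x_6 = 27; x_7 = 38; x_8 = 39; x_9 = 14; x_{10} = 15; x_{11} = 44; x_{12} = 21.
Since x_{12} = x_2 = 21, the sequence is eventually periodic: after a pre-period of length 2 it cycles with period 10.
For i ≥ 2, x_i depends only on (i - 2) mod 10. (190 - 2) mod 10 = 8, so x_{190} = x_{10} = 15.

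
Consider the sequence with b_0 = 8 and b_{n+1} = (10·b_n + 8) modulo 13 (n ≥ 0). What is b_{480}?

8

Computing terms: b_0 = 8; b_1 = 10; b_2 = 4; b_3 = 9; b_4 = 7; b_5 = 0; b_6 = 8.
The sequence repeats with period 6.
(480 - 0) mod 6 = 0, so b_{480} = b_0 = 8.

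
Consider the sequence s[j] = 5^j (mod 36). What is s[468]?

s[1] = 5, s[2] = 25, s[3] = 17, s[4] = 13, s[5] = 29, s[6] = 1, s[7] = 5.
Since s[7] = s[1] = 5, the sequence is periodic with period 6.
So s[468] = s[1 + ((468-1) mod 6)] = s[6] = 1.

1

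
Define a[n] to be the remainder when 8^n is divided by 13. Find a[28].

1

We have a[0] = 1, a[1] = 8, a[2] = 12, a[3] = 5, a[4] = 1.
Since a[4] = a[0] = 1, the sequence is periodic with period 4.
(28 - 0) mod 4 = 0, so a[28] = a[0] = 1.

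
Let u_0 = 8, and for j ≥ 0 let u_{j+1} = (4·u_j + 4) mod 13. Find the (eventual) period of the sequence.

Computing terms: u_0 = 8,  u_1 = 10,  u_2 = 5,  u_3 = 11,  u_4 = 9,  u_5 = 1,  u_6 = 8.
Since u_6 = u_0 = 8, the sequence is periodic with period 6.

6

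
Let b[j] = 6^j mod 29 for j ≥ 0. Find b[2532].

25

Computing terms: b[0] = 1; b[1] = 6; b[2] = 7; b[3] = 13; b[4] = 20; b[5] = 4; b[6] = 24; b[7] = 28; b[8] = 23; b[9] = 22; b[10] = 16; b[11] = 9; b[12] = 25; b[13] = 5; b[14] = 1.
The sequence repeats with period 14.
(2532 - 0) mod 14 = 12, so b[2532] = b[12] = 25.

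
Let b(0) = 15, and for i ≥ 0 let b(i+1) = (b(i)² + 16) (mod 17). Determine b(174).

We have b(0) = 15,  b(1) = 3,  b(2) = 8,  b(3) = 12,  b(4) = 7,  b(5) = 14,  b(6) = 8.
Since b(6) = b(2) = 8, the sequence is eventually periodic: after a pre-period of length 2 it cycles with period 4.
For i ≥ 2, b(i) depends only on (i - 2) mod 4. (174 - 2) mod 4 = 0, so b(174) = b(2) = 8.

8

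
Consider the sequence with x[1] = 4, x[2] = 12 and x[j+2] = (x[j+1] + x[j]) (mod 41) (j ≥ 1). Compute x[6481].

Computing terms: x[1] = 4, x[2] = 12, x[3] = 16, x[4] = 28, x[5] = 3, x[6] = 31, x[7] = 34, x[8] = 24, x[9] = 17, x[10] = 0, x[11] = 17, x[12] = 17, x[13] = 34, x[14] = 10, x[15] = 3, x[16] = 13, x[17] = 16, x[18] = 29, x[19] = 4, x[20] = 33, x[21] = 37, x[22] = 29, x[23] = 25, x[24] = 13, x[25] = 38, x[26] = 10, x[27] = 7, x[28] = 17, x[29] = 24, x[30] = 0, x[31] = 24, x[32] = 24, x[33] = 7, x[34] = 31, x[35] = 38, x[36] = 28, x[37] = 25, x[38] = 12, x[39] = 37, x[40] = 8, x[41] = 4, x[42] = 12.
Since (x[41], x[42]) = (x[1], x[2]) = (4, 12) (two consecutive terms determine the rest), the sequence is periodic with period 40.
(6481 - 1) mod 40 = 0, so x[6481] = x[1] = 4.

4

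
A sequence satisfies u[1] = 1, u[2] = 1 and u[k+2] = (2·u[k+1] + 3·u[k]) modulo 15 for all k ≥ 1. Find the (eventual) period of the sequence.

4

We have u[1] = 1; u[2] = 1; u[3] = 5; u[4] = 13; u[5] = 11; u[6] = 1; u[7] = 5.
Since (u[6], u[7]) = (u[2], u[3]) = (1, 5) (two consecutive terms determine the rest), the sequence is eventually periodic: after a pre-period of length 1 it cycles with period 4.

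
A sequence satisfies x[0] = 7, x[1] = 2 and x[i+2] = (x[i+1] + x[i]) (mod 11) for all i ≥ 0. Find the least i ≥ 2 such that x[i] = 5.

Listing terms: x[0] = 7,  x[1] = 2,  x[2] = 9,  x[3] = 0,  x[4] = 9,  x[5] = 9,  x[6] = 7,  x[7] = 5,  x[8] = 1,  x[9] = 6,  x[10] = 7,  x[11] = 2.
Since (x[10], x[11]) = (x[0], x[1]) = (7, 2) (two consecutive terms determine the rest), the sequence is periodic with period 10.
The value 5 first appears (with i ≥ 2) at x[7].

7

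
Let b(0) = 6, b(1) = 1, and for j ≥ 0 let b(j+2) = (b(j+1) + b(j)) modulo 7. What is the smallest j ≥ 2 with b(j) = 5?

7

b(0) = 6, b(1) = 1, b(2) = 0, b(3) = 1, b(4) = 1, b(5) = 2, b(6) = 3, b(7) = 5, b(8) = 1, b(9) = 6, b(10) = 0, b(11) = 6, b(12) = 6, b(13) = 5, b(14) = 4, b(15) = 2, b(16) = 6, b(17) = 1.
The sequence repeats with period 16.
The value 5 first appears (with j ≥ 2) at b(7).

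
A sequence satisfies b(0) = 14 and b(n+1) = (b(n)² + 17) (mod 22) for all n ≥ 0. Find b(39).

Listing terms: b(0) = 14, b(1) = 15, b(2) = 0, b(3) = 17, b(4) = 20, b(5) = 21, b(6) = 18, b(7) = 11, b(8) = 6, b(9) = 9, b(10) = 10, b(11) = 7, b(12) = 0.
Since b(12) = b(2) = 0, the sequence is eventually periodic: after a pre-period of length 2 it cycles with period 10.
For n ≥ 2, b(n) depends only on (n - 2) mod 10. (39 - 2) mod 10 = 7, so b(39) = b(9) = 9.

9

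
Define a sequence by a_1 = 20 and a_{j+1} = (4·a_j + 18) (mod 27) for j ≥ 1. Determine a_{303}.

a_1 = 20; a_2 = 17; a_3 = 5; a_4 = 11; a_5 = 8; a_6 = 23; a_7 = 2; a_8 = 26; a_9 = 14; a_{10} = 20.
Since a_{10} = a_1 = 20, the sequence is periodic with period 9.
(303 - 1) mod 9 = 5, so a_{303} = a_6 = 23.

23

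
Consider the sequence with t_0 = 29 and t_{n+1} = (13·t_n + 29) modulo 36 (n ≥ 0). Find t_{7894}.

Computing terms: t_0 = 29; t_1 = 10; t_2 = 15; t_3 = 8; t_4 = 25; t_5 = 30; t_6 = 23; t_7 = 4; t_8 = 9; t_9 = 2; t_{10} = 19; t_{11} = 24; t_{12} = 17; t_{13} = 34; t_{14} = 3; t_{15} = 32; t_{16} = 13; t_{17} = 18; t_{18} = 11; t_{19} = 28; t_{20} = 33; t_{21} = 26; t_{22} = 7; t_{23} = 12; t_{24} = 5; t_{25} = 22; t_{26} = 27; t_{27} = 20; t_{28} = 1; t_{29} = 6; t_{30} = 35; t_{31} = 16; t_{32} = 21; t_{33} = 14; t_{34} = 31; t_{35} = 0; t_{36} = 29.
The sequence repeats with period 36.
So t_{7894} = t_{0 + ((7894-0) mod 36)} = t_{10} = 19.

19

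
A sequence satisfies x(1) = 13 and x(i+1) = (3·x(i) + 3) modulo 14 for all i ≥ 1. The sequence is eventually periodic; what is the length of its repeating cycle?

x(1) = 13,  x(2) = 0,  x(3) = 3,  x(4) = 12,  x(5) = 11,  x(6) = 8,  x(7) = 13.
Since x(7) = x(1) = 13, the sequence is periodic with period 6.

6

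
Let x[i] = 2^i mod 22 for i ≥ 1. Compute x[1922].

4

Computing terms: x[1] = 2,  x[2] = 4,  x[3] = 8,  x[4] = 16,  x[5] = 10,  x[6] = 20,  x[7] = 18,  x[8] = 14,  x[9] = 6,  x[10] = 12,  x[11] = 2.
The sequence repeats with period 10.
So x[1922] = x[1 + ((1922-1) mod 10)] = x[2] = 4.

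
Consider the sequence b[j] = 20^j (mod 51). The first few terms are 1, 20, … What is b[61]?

29

b[0] = 1; b[1] = 20; b[2] = 43; b[3] = 44; b[4] = 13; b[5] = 5; b[6] = 49; b[7] = 11; b[8] = 16; b[9] = 14; b[10] = 25; b[11] = 41; b[12] = 4; b[13] = 29; b[14] = 19; b[15] = 23; b[16] = 1.
The sequence repeats with period 16.
So b[61] = b[0 + ((61-0) mod 16)] = b[13] = 29.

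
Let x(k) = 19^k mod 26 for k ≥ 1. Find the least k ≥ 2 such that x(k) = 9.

x(1) = 19; x(2) = 23; x(3) = 21; x(4) = 9; x(5) = 15; x(6) = 25; x(7) = 7; x(8) = 3; x(9) = 5; x(10) = 17; x(11) = 11; x(12) = 1; x(13) = 19.
Since x(13) = x(1) = 19, the sequence is periodic with period 12.
The value 9 first appears (with k ≥ 2) at x(4).

4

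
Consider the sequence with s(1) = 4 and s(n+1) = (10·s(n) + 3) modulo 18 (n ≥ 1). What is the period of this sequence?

3

Computing terms: s(1) = 4; s(2) = 7; s(3) = 1; s(4) = 13; s(5) = 7.
Since s(5) = s(2) = 7, the sequence is eventually periodic: after a pre-period of length 1 it cycles with period 3.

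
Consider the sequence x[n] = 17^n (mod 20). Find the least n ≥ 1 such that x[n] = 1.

We have x[0] = 1,  x[1] = 17,  x[2] = 9,  x[3] = 13,  x[4] = 1.
The sequence repeats with period 4.
The value 1 next appears (with n ≥ 1) at x[4].

4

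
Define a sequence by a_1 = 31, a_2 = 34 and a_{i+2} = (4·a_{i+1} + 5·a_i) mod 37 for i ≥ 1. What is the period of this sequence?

a_1 = 31; a_2 = 34; a_3 = 32; a_4 = 2; a_5 = 20; a_6 = 16; a_7 = 16; a_8 = 33; a_9 = 27; a_{10} = 14; a_{11} = 6; a_{12} = 20; a_{13} = 36; a_{14} = 22; a_{15} = 9; a_{16} = 35; a_{17} = 0; a_{18} = 27; a_{19} = 34; a_{20} = 12; a_{21} = 33; a_{22} = 7; a_{23} = 8; a_{24} = 30; a_{25} = 12; a_{26} = 13; a_{27} = 1; a_{28} = 32; a_{29} = 22; a_{30} = 26; a_{31} = 29; a_{32} = 24; a_{33} = 19; a_{34} = 11; a_{35} = 28; a_{36} = 19; a_{37} = 31; a_{38} = 34.
Since (a_{37}, a_{38}) = (a_1, a_2) = (31, 34) (two consecutive terms determine the rest), the sequence is periodic with period 36.

36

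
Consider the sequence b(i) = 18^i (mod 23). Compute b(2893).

Computing terms: b(1) = 18; b(2) = 2; b(3) = 13; b(4) = 4; b(5) = 3; b(6) = 8; b(7) = 6; b(8) = 16; b(9) = 12; b(10) = 9; b(11) = 1; b(12) = 18.
The sequence repeats with period 11.
(2893 - 1) mod 11 = 10, so b(2893) = b(11) = 1.

1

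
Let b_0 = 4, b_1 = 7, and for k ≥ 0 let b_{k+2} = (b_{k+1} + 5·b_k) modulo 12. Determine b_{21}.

2

We have b_0 = 4, b_1 = 7, b_2 = 3, b_3 = 2, b_4 = 5, b_5 = 3, b_6 = 4, b_7 = 7.
The sequence repeats with period 6.
So b_{21} = b_{0 + ((21-0) mod 6)} = b_3 = 2.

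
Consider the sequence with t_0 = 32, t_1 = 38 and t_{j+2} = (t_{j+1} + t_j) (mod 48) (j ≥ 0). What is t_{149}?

We have t_0 = 32,  t_1 = 38,  t_2 = 22,  t_3 = 12,  t_4 = 34,  t_5 = 46,  t_6 = 32,  t_7 = 30,  t_8 = 14,  t_9 = 44,  t_{10} = 10,  t_{11} = 6,  t_{12} = 16,  t_{13} = 22,  t_{14} = 38,  t_{15} = 12,  t_{16} = 2,  t_{17} = 14,  t_{18} = 16,  t_{19} = 30,  t_{20} = 46,  t_{21} = 28,  t_{22} = 26,  t_{23} = 6,  t_{24} = 32,  t_{25} = 38.
The sequence repeats with period 24.
(149 - 0) mod 24 = 5, so t_{149} = t_5 = 46.

46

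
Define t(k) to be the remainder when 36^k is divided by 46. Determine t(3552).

Computing terms: t(0) = 1; t(1) = 36; t(2) = 8; t(3) = 12; t(4) = 18; t(5) = 4; t(6) = 6; t(7) = 32; t(8) = 2; t(9) = 26; t(10) = 16; t(11) = 24; t(12) = 36.
Since t(12) = t(1) = 36, the sequence is eventually periodic: after a pre-period of length 1 it cycles with period 11.
For k ≥ 1, t(k) depends only on (k - 1) mod 11. (3552 - 1) mod 11 = 9, so t(3552) = t(10) = 16.

16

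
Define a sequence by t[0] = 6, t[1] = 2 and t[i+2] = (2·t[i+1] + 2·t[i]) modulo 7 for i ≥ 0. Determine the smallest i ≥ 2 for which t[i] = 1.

3

Listing terms: t[0] = 6; t[1] = 2; t[2] = 2; t[3] = 1; t[4] = 6; t[5] = 0; t[6] = 5; t[7] = 3; t[8] = 2; t[9] = 3; t[10] = 3; t[11] = 5; t[12] = 2; t[13] = 0; t[14] = 4; t[15] = 1; t[16] = 3; t[17] = 1; t[18] = 1; t[19] = 4; t[20] = 3; t[21] = 0; t[22] = 6; t[23] = 5; t[24] = 1; t[25] = 5; t[26] = 5; t[27] = 6; t[28] = 1; t[29] = 0; t[30] = 2; t[31] = 4; t[32] = 5; t[33] = 4; t[34] = 4; t[35] = 2; t[36] = 5; t[37] = 0; t[38] = 3; t[39] = 6; t[40] = 4; t[41] = 6; t[42] = 6; t[43] = 3; t[44] = 4; t[45] = 0; t[46] = 1; t[47] = 2; t[48] = 6; t[49] = 2.
Since (t[48], t[49]) = (t[0], t[1]) = (6, 2) (two consecutive terms determine the rest), the sequence is periodic with period 48.
The value 1 first appears (with i ≥ 2) at t[3].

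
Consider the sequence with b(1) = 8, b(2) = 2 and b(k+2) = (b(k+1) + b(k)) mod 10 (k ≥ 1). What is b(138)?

Computing terms: b(1) = 8, b(2) = 2, b(3) = 0, b(4) = 2, b(5) = 2, b(6) = 4, b(7) = 6, b(8) = 0, b(9) = 6, b(10) = 6, b(11) = 2, b(12) = 8, b(13) = 0, b(14) = 8, b(15) = 8, b(16) = 6, b(17) = 4, b(18) = 0, b(19) = 4, b(20) = 4, b(21) = 8, b(22) = 2.
The sequence repeats with period 20.
So b(138) = b(1 + ((138-1) mod 20)) = b(18) = 0.

0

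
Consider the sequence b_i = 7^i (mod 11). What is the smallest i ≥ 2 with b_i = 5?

2

We have b_1 = 7,  b_2 = 5,  b_3 = 2,  b_4 = 3,  b_5 = 10,  b_6 = 4,  b_7 = 6,  b_8 = 9,  b_9 = 8,  b_{10} = 1,  b_{11} = 7.
Since b_{11} = b_1 = 7, the sequence is periodic with period 10.
The value 5 first appears (with i ≥ 2) at b_2.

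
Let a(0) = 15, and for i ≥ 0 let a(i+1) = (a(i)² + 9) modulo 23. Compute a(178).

a(0) = 15; a(1) = 4; a(2) = 2; a(3) = 13; a(4) = 17; a(5) = 22; a(6) = 10; a(7) = 17.
Since a(7) = a(4) = 17, the sequence is eventually periodic: after a pre-period of length 4 it cycles with period 3.
For i ≥ 4, a(i) depends only on (i - 4) mod 3. (178 - 4) mod 3 = 0, so a(178) = a(4) = 17.

17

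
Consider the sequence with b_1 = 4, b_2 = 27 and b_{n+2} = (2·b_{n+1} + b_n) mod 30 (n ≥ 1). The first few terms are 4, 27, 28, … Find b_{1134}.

We have b_1 = 4,  b_2 = 27,  b_3 = 28,  b_4 = 23,  b_5 = 14,  b_6 = 21,  b_7 = 26,  b_8 = 13,  b_9 = 22,  b_{10} = 27,  b_{11} = 16,  b_{12} = 29,  b_{13} = 14,  b_{14} = 27,  b_{15} = 8,  b_{16} = 13,  b_{17} = 4,  b_{18} = 21,  b_{19} = 16,  b_{20} = 23,  b_{21} = 2,  b_{22} = 27,  b_{23} = 26,  b_{24} = 19,  b_{25} = 4,  b_{26} = 27.
The sequence repeats with period 24.
(1134 - 1) mod 24 = 5, so b_{1134} = b_6 = 21.

21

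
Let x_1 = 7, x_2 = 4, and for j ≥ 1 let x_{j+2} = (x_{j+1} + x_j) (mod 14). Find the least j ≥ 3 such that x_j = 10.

8

x_1 = 7; x_2 = 4; x_3 = 11; x_4 = 1; x_5 = 12; x_6 = 13; x_7 = 11; x_8 = 10; x_9 = 7; x_{10} = 3; x_{11} = 10; x_{12} = 13; x_{13} = 9; x_{14} = 8; x_{15} = 3; x_{16} = 11; x_{17} = 0; x_{18} = 11; x_{19} = 11; x_{20} = 8; x_{21} = 5; x_{22} = 13; x_{23} = 4; x_{24} = 3; x_{25} = 7; x_{26} = 10; x_{27} = 3; x_{28} = 13; x_{29} = 2; x_{30} = 1; x_{31} = 3; x_{32} = 4; x_{33} = 7; x_{34} = 11; x_{35} = 4; x_{36} = 1; x_{37} = 5; x_{38} = 6; x_{39} = 11; x_{40} = 3; x_{41} = 0; x_{42} = 3; x_{43} = 3; x_{44} = 6; x_{45} = 9; x_{46} = 1; x_{47} = 10; x_{48} = 11; x_{49} = 7; x_{50} = 4.
Since (x_{49}, x_{50}) = (x_1, x_2) = (7, 4) (two consecutive terms determine the rest), the sequence is periodic with period 48.
The value 10 first appears (with j ≥ 3) at x_8.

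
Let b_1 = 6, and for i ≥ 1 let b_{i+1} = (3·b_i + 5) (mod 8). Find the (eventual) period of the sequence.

4

We have b_1 = 6,  b_2 = 7,  b_3 = 2,  b_4 = 3,  b_5 = 6.
The sequence repeats with period 4.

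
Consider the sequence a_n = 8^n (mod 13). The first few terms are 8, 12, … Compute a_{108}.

We have a_1 = 8,  a_2 = 12,  a_3 = 5,  a_4 = 1,  a_5 = 8.
The sequence repeats with period 4.
So a_{108} = a_{1 + ((108-1) mod 4)} = a_4 = 1.

1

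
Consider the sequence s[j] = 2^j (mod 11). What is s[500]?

Listing terms: s[1] = 2,  s[2] = 4,  s[3] = 8,  s[4] = 5,  s[5] = 10,  s[6] = 9,  s[7] = 7,  s[8] = 3,  s[9] = 6,  s[10] = 1,  s[11] = 2.
Since s[11] = s[1] = 2, the sequence is periodic with period 10.
So s[500] = s[1 + ((500-1) mod 10)] = s[10] = 1.

1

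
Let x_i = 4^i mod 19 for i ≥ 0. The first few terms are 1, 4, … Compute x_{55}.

x_0 = 1,  x_1 = 4,  x_2 = 16,  x_3 = 7,  x_4 = 9,  x_5 = 17,  x_6 = 11,  x_7 = 6,  x_8 = 5,  x_9 = 1.
The sequence repeats with period 9.
(55 - 0) mod 9 = 1, so x_{55} = x_1 = 4.

4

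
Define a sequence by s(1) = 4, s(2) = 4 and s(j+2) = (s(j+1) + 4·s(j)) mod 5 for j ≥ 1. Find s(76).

1

We have s(1) = 4,  s(2) = 4,  s(3) = 0,  s(4) = 1,  s(5) = 1,  s(6) = 0,  s(7) = 4,  s(8) = 4.
Since (s(7), s(8)) = (s(1), s(2)) = (4, 4) (two consecutive terms determine the rest), the sequence is periodic with period 6.
So s(76) = s(1 + ((76-1) mod 6)) = s(4) = 1.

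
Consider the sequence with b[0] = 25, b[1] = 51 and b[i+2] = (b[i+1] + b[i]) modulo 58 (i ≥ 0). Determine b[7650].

Listing terms: b[0] = 25, b[1] = 51, b[2] = 18, b[3] = 11, b[4] = 29, b[5] = 40, b[6] = 11, b[7] = 51, b[8] = 4, b[9] = 55, b[10] = 1, b[11] = 56, b[12] = 57, b[13] = 55, b[14] = 54, b[15] = 51, b[16] = 47, b[17] = 40, b[18] = 29, b[19] = 11, b[20] = 40, b[21] = 51, b[22] = 33, b[23] = 26, b[24] = 1, b[25] = 27, b[26] = 28, b[27] = 55, b[28] = 25, b[29] = 22, b[30] = 47, b[31] = 11, b[32] = 0, b[33] = 11, b[34] = 11, b[35] = 22, b[36] = 33, b[37] = 55, b[38] = 30, b[39] = 27, b[40] = 57, b[41] = 26, b[42] = 25, b[43] = 51.
Since (b[42], b[43]) = (b[0], b[1]) = (25, 51) (two consecutive terms determine the rest), the sequence is periodic with period 42.
So b[7650] = b[0 + ((7650-0) mod 42)] = b[6] = 11.

11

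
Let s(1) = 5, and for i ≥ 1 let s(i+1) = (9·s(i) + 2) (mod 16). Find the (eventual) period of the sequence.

8

Computing terms: s(1) = 5; s(2) = 15; s(3) = 9; s(4) = 3; s(5) = 13; s(6) = 7; s(7) = 1; s(8) = 11; s(9) = 5.
Since s(9) = s(1) = 5, the sequence is periodic with period 8.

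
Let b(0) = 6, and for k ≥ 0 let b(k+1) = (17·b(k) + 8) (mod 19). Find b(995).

10

Computing terms: b(0) = 6; b(1) = 15; b(2) = 16; b(3) = 14; b(4) = 18; b(5) = 10; b(6) = 7; b(7) = 13; b(8) = 1; b(9) = 6.
The sequence repeats with period 9.
(995 - 0) mod 9 = 5, so b(995) = b(5) = 10.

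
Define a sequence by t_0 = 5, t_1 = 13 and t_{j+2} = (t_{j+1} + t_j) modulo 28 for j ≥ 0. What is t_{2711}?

t_0 = 5,  t_1 = 13,  t_2 = 18,  t_3 = 3,  t_4 = 21,  t_5 = 24,  t_6 = 17,  t_7 = 13,  t_8 = 2,  t_9 = 15,  t_{10} = 17,  t_{11} = 4,  t_{12} = 21,  t_{13} = 25,  t_{14} = 18,  t_{15} = 15,  t_{16} = 5,  t_{17} = 20,  t_{18} = 25,  t_{19} = 17,  t_{20} = 14,  t_{21} = 3,  t_{22} = 17,  t_{23} = 20,  t_{24} = 9,  t_{25} = 1,  t_{26} = 10,  t_{27} = 11,  t_{28} = 21,  t_{29} = 4,  t_{30} = 25,  t_{31} = 1,  t_{32} = 26,  t_{33} = 27,  t_{34} = 25,  t_{35} = 24,  t_{36} = 21,  t_{37} = 17,  t_{38} = 10,  t_{39} = 27,  t_{40} = 9,  t_{41} = 8,  t_{42} = 17,  t_{43} = 25,  t_{44} = 14,  t_{45} = 11,  t_{46} = 25,  t_{47} = 8,  t_{48} = 5,  t_{49} = 13.
Since (t_{48}, t_{49}) = (t_0, t_1) = (5, 13) (two consecutive terms determine the rest), the sequence is periodic with period 48.
(2711 - 0) mod 48 = 23, so t_{2711} = t_{23} = 20.

20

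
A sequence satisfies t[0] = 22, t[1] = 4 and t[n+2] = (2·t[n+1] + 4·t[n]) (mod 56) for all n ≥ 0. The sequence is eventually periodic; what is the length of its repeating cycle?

Listing terms: t[0] = 22,  t[1] = 4,  t[2] = 40,  t[3] = 40,  t[4] = 16,  t[5] = 24,  t[6] = 0,  t[7] = 40,  t[8] = 24,  t[9] = 40,  t[10] = 8,  t[11] = 8,  t[12] = 48,  t[13] = 16,  t[14] = 0,  t[15] = 8,  t[16] = 16,  t[17] = 8,  t[18] = 24,  t[19] = 24,  t[20] = 32,  t[21] = 48,  t[22] = 0,  t[23] = 24,  t[24] = 48,  t[25] = 24,  t[26] = 16,  t[27] = 16,  t[28] = 40,  t[29] = 32,  t[30] = 0,  t[31] = 16,  t[32] = 32,  t[33] = 16,  t[34] = 48,  t[35] = 48,  t[36] = 8,  t[37] = 40,  t[38] = 0,  t[39] = 48,  t[40] = 40,  t[41] = 48,  t[42] = 32,  t[43] = 32,  t[44] = 24,  t[45] = 8,  t[46] = 0,  t[47] = 32,  t[48] = 8,  t[49] = 32,  t[50] = 40,  t[51] = 40.
Since (t[50], t[51]) = (t[2], t[3]) = (40, 40) (two consecutive terms determine the rest), the sequence is eventually periodic: after a pre-period of length 2 it cycles with period 48.

48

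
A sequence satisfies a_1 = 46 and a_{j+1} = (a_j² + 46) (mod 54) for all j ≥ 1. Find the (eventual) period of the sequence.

Computing terms: a_1 = 46; a_2 = 2; a_3 = 50; a_4 = 8; a_5 = 2.
Since a_5 = a_2 = 2, the sequence is eventually periodic: after a pre-period of length 1 it cycles with period 3.

3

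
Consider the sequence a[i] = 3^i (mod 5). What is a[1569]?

3

Listing terms: a[0] = 1, a[1] = 3, a[2] = 4, a[3] = 2, a[4] = 1.
The sequence repeats with period 4.
So a[1569] = a[0 + ((1569-0) mod 4)] = a[1] = 3.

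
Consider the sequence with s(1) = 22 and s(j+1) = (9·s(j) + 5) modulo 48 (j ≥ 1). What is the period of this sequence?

16

We have s(1) = 22,  s(2) = 11,  s(3) = 8,  s(4) = 29,  s(5) = 26,  s(6) = 47,  s(7) = 44,  s(8) = 17,  s(9) = 14,  s(10) = 35,  s(11) = 32,  s(12) = 5,  s(13) = 2,  s(14) = 23,  s(15) = 20,  s(16) = 41,  s(17) = 38,  s(18) = 11.
Since s(18) = s(2) = 11, the sequence is eventually periodic: after a pre-period of length 1 it cycles with period 16.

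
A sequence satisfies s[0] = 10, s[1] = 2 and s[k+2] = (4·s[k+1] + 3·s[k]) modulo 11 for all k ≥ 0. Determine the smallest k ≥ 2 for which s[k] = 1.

Computing terms: s[0] = 10, s[1] = 2, s[2] = 5, s[3] = 4, s[4] = 9, s[5] = 4, s[6] = 10, s[7] = 8, s[8] = 7, s[9] = 8, s[10] = 9, s[11] = 5, s[12] = 3, s[13] = 5, s[14] = 7, s[15] = 10, s[16] = 6, s[17] = 10, s[18] = 3, s[19] = 9, s[20] = 1, s[21] = 9, s[22] = 6, s[23] = 7, s[24] = 2, s[25] = 7, s[26] = 1, s[27] = 3, s[28] = 4, s[29] = 3, s[30] = 2, s[31] = 6, s[32] = 8, s[33] = 6, s[34] = 4, s[35] = 1, s[36] = 5, s[37] = 1, s[38] = 8, s[39] = 2, s[40] = 10, s[41] = 2.
Since (s[40], s[41]) = (s[0], s[1]) = (10, 2) (two consecutive terms determine the rest), the sequence is periodic with period 40.
The value 1 first appears (with k ≥ 2) at s[20].

20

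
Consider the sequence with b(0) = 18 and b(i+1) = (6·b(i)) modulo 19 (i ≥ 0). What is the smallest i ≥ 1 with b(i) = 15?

4

We have b(0) = 18, b(1) = 13, b(2) = 2, b(3) = 12, b(4) = 15, b(5) = 14, b(6) = 8, b(7) = 10, b(8) = 3, b(9) = 18.
The sequence repeats with period 9.
The value 15 first appears (with i ≥ 1) at b(4).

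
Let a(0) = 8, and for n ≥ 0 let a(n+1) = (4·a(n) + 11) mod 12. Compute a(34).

a(0) = 8, a(1) = 7, a(2) = 3, a(3) = 11, a(4) = 7.
Since a(4) = a(1) = 7, the sequence is eventually periodic: after a pre-period of length 1 it cycles with period 3.
For n ≥ 1, a(n) depends only on (n - 1) mod 3. (34 - 1) mod 3 = 0, so a(34) = a(1) = 7.

7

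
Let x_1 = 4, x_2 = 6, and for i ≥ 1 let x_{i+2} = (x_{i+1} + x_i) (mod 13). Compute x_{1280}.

10

Listing terms: x_1 = 4; x_2 = 6; x_3 = 10; x_4 = 3; x_5 = 0; x_6 = 3; x_7 = 3; x_8 = 6; x_9 = 9; x_{10} = 2; x_{11} = 11; x_{12} = 0; x_{13} = 11; x_{14} = 11; x_{15} = 9; x_{16} = 7; x_{17} = 3; x_{18} = 10; x_{19} = 0; x_{20} = 10; x_{21} = 10; x_{22} = 7; x_{23} = 4; x_{24} = 11; x_{25} = 2; x_{26} = 0; x_{27} = 2; x_{28} = 2; x_{29} = 4; x_{30} = 6.
The sequence repeats with period 28.
So x_{1280} = x_{1 + ((1280-1) mod 28)} = x_{20} = 10.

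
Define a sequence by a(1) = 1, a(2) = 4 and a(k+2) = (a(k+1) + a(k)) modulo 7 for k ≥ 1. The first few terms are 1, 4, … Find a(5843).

5

Computing terms: a(1) = 1; a(2) = 4; a(3) = 5; a(4) = 2; a(5) = 0; a(6) = 2; a(7) = 2; a(8) = 4; a(9) = 6; a(10) = 3; a(11) = 2; a(12) = 5; a(13) = 0; a(14) = 5; a(15) = 5; a(16) = 3; a(17) = 1; a(18) = 4.
The sequence repeats with period 16.
(5843 - 1) mod 16 = 2, so a(5843) = a(3) = 5.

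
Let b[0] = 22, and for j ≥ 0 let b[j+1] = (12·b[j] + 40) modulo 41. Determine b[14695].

Computing terms: b[0] = 22, b[1] = 17, b[2] = 39, b[3] = 16, b[4] = 27, b[5] = 36, b[6] = 21, b[7] = 5, b[8] = 18, b[9] = 10, b[10] = 37, b[11] = 33, b[12] = 26, b[13] = 24, b[14] = 0, b[15] = 40, b[16] = 28, b[17] = 7, b[18] = 1, b[19] = 11, b[20] = 8, b[21] = 13, b[22] = 32, b[23] = 14, b[24] = 3, b[25] = 35, b[26] = 9, b[27] = 25, b[28] = 12, b[29] = 20, b[30] = 34, b[31] = 38, b[32] = 4, b[33] = 6, b[34] = 30, b[35] = 31, b[36] = 2, b[37] = 23, b[38] = 29, b[39] = 19, b[40] = 22.
Since b[40] = b[0] = 22, the sequence is periodic with period 40.
(14695 - 0) mod 40 = 15, so b[14695] = b[15] = 40.

40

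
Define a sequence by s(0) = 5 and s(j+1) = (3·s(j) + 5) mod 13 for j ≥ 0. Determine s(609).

5

s(0) = 5, s(1) = 7, s(2) = 0, s(3) = 5.
Since s(3) = s(0) = 5, the sequence is periodic with period 3.
(609 - 0) mod 3 = 0, so s(609) = s(0) = 5.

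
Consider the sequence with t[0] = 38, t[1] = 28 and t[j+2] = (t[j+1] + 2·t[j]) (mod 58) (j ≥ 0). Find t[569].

54

t[0] = 38; t[1] = 28; t[2] = 46; t[3] = 44; t[4] = 20; t[5] = 50; t[6] = 32; t[7] = 16; t[8] = 22; t[9] = 54; t[10] = 40; t[11] = 32; t[12] = 54; t[13] = 2; t[14] = 52; t[15] = 56; t[16] = 44; t[17] = 40; t[18] = 12; t[19] = 34; t[20] = 0; t[21] = 10; t[22] = 10; t[23] = 30; t[24] = 50; t[25] = 52; t[26] = 36; t[27] = 24; t[28] = 38; t[29] = 28.
The sequence repeats with period 28.
So t[569] = t[0 + ((569-0) mod 28)] = t[9] = 54.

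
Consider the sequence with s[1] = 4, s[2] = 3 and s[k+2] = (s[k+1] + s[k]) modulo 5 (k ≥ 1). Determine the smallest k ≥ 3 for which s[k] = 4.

7

We have s[1] = 4; s[2] = 3; s[3] = 2; s[4] = 0; s[5] = 2; s[6] = 2; s[7] = 4; s[8] = 1; s[9] = 0; s[10] = 1; s[11] = 1; s[12] = 2; s[13] = 3; s[14] = 0; s[15] = 3; s[16] = 3; s[17] = 1; s[18] = 4; s[19] = 0; s[20] = 4; s[21] = 4; s[22] = 3.
Since (s[21], s[22]) = (s[1], s[2]) = (4, 3) (two consecutive terms determine the rest), the sequence is periodic with period 20.
The value 4 first appears (with k ≥ 3) at s[7].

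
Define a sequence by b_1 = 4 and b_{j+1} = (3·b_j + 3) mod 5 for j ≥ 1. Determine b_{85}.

Listing terms: b_1 = 4, b_2 = 0, b_3 = 3, b_4 = 2, b_5 = 4.
The sequence repeats with period 4.
So b_{85} = b_{1 + ((85-1) mod 4)} = b_1 = 4.

4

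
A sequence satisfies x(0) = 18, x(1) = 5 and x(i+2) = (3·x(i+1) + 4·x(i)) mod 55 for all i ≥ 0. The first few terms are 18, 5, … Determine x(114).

36

x(0) = 18,  x(1) = 5,  x(2) = 32,  x(3) = 6,  x(4) = 36,  x(5) = 22,  x(6) = 45,  x(7) = 3,  x(8) = 24,  x(9) = 29,  x(10) = 18,  x(11) = 5.
Since (x(10), x(11)) = (x(0), x(1)) = (18, 5) (two consecutive terms determine the rest), the sequence is periodic with period 10.
So x(114) = x(0 + ((114-0) mod 10)) = x(4) = 36.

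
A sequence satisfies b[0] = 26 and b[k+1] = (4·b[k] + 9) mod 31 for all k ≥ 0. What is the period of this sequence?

Computing terms: b[0] = 26; b[1] = 20; b[2] = 27; b[3] = 24; b[4] = 12; b[5] = 26.
Since b[5] = b[0] = 26, the sequence is periodic with period 5.

5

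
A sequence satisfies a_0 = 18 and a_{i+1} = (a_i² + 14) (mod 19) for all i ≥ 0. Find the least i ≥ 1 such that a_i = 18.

a_0 = 18; a_1 = 15; a_2 = 11; a_3 = 2; a_4 = 18.
Since a_4 = a_0 = 18, the sequence is periodic with period 4.
The value 18 next appears (with i ≥ 1) at a_4.

4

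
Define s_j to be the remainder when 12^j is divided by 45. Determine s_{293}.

Computing terms: s_1 = 12; s_2 = 9; s_3 = 18; s_4 = 36; s_5 = 27; s_6 = 9.
Since s_6 = s_2 = 9, the sequence is eventually periodic: after a pre-period of length 1 it cycles with period 4.
For j ≥ 2, s_j depends only on (j - 2) mod 4. (293 - 2) mod 4 = 3, so s_{293} = s_5 = 27.

27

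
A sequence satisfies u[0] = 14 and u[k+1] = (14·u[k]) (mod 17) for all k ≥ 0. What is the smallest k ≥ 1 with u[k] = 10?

Listing terms: u[0] = 14; u[1] = 9; u[2] = 7; u[3] = 13; u[4] = 12; u[5] = 15; u[6] = 6; u[7] = 16; u[8] = 3; u[9] = 8; u[10] = 10; u[11] = 4; u[12] = 5; u[13] = 2; u[14] = 11; u[15] = 1; u[16] = 14.
The sequence repeats with period 16.
The value 10 first appears (with k ≥ 1) at u[10].

10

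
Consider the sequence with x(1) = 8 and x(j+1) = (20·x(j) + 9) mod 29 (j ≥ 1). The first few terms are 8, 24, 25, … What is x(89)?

10

x(1) = 8, x(2) = 24, x(3) = 25, x(4) = 16, x(5) = 10, x(6) = 6, x(7) = 13, x(8) = 8.
The sequence repeats with period 7.
So x(89) = x(1 + ((89-1) mod 7)) = x(5) = 10.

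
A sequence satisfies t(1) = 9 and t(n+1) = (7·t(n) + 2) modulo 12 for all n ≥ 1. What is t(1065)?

1

t(1) = 9; t(2) = 5; t(3) = 1; t(4) = 9.
Since t(4) = t(1) = 9, the sequence is periodic with period 3.
(1065 - 1) mod 3 = 2, so t(1065) = t(3) = 1.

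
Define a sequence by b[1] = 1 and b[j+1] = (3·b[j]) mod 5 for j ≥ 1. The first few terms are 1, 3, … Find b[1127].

4

b[1] = 1,  b[2] = 3,  b[3] = 4,  b[4] = 2,  b[5] = 1.
Since b[5] = b[1] = 1, the sequence is periodic with period 4.
(1127 - 1) mod 4 = 2, so b[1127] = b[3] = 4.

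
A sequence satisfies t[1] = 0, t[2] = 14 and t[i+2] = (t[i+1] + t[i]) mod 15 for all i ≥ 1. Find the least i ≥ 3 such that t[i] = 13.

Listing terms: t[1] = 0; t[2] = 14; t[3] = 14; t[4] = 13; t[5] = 12; t[6] = 10; t[7] = 7; t[8] = 2; t[9] = 9; t[10] = 11; t[11] = 5; t[12] = 1; t[13] = 6; t[14] = 7; t[15] = 13; t[16] = 5; t[17] = 3; t[18] = 8; t[19] = 11; t[20] = 4; t[21] = 0; t[22] = 4; t[23] = 4; t[24] = 8; t[25] = 12; t[26] = 5; t[27] = 2; t[28] = 7; t[29] = 9; t[30] = 1; t[31] = 10; t[32] = 11; t[33] = 6; t[34] = 2; t[35] = 8; t[36] = 10; t[37] = 3; t[38] = 13; t[39] = 1; t[40] = 14; t[41] = 0; t[42] = 14.
Since (t[41], t[42]) = (t[1], t[2]) = (0, 14) (two consecutive terms determine the rest), the sequence is periodic with period 40.
The value 13 first appears (with i ≥ 3) at t[4].

4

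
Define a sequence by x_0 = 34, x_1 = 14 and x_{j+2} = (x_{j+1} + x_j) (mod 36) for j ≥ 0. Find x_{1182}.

We have x_0 = 34; x_1 = 14; x_2 = 12; x_3 = 26; x_4 = 2; x_5 = 28; x_6 = 30; x_7 = 22; x_8 = 16; x_9 = 2; x_{10} = 18; x_{11} = 20; x_{12} = 2; x_{13} = 22; x_{14} = 24; x_{15} = 10; x_{16} = 34; x_{17} = 8; x_{18} = 6; x_{19} = 14; x_{20} = 20; x_{21} = 34; x_{22} = 18; x_{23} = 16; x_{24} = 34; x_{25} = 14.
Since (x_{24}, x_{25}) = (x_0, x_1) = (34, 14) (two consecutive terms determine the rest), the sequence is periodic with period 24.
So x_{1182} = x_{0 + ((1182-0) mod 24)} = x_6 = 30.

30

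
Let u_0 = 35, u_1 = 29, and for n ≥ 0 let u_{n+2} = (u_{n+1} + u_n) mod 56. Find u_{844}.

53

Computing terms: u_0 = 35, u_1 = 29, u_2 = 8, u_3 = 37, u_4 = 45, u_5 = 26, u_6 = 15, u_7 = 41, u_8 = 0, u_9 = 41, u_{10} = 41, u_{11} = 26, u_{12} = 11, u_{13} = 37, u_{14} = 48, u_{15} = 29, u_{16} = 21, u_{17} = 50, u_{18} = 15, u_{19} = 9, u_{20} = 24, u_{21} = 33, u_{22} = 1, u_{23} = 34, u_{24} = 35, u_{25} = 13, u_{26} = 48, u_{27} = 5, u_{28} = 53, u_{29} = 2, u_{30} = 55, u_{31} = 1, u_{32} = 0, u_{33} = 1, u_{34} = 1, u_{35} = 2, u_{36} = 3, u_{37} = 5, u_{38} = 8, u_{39} = 13, u_{40} = 21, u_{41} = 34, u_{42} = 55, u_{43} = 33, u_{44} = 32, u_{45} = 9, u_{46} = 41, u_{47} = 50, u_{48} = 35, u_{49} = 29.
The sequence repeats with period 48.
(844 - 0) mod 48 = 28, so u_{844} = u_{28} = 53.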